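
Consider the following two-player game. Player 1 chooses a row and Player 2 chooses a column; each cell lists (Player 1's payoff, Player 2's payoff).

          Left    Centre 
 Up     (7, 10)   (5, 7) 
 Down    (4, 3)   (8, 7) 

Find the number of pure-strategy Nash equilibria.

2

(Up, Left): Player 1 gets 7 (best alternative 4); Player 2 gets 10 (best alternative 7). Neither deviates — NE.
(Down, Centre): Player 1 gets 8 (best alternative 5); Player 2 gets 7 (best alternative 3). Neither deviates — NE.
(Down, Left) is not a NE: Player 1 would switch to Up (7 > 4).
No other cell survives both best-response checks, so there are 2 pure NE.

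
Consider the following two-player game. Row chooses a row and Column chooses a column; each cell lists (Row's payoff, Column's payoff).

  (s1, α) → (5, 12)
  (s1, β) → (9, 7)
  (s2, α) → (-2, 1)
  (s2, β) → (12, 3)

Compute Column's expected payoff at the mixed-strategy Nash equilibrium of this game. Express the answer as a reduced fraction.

Row mixes with probability p on s1, chosen so Column is indifferent: 12p + 1(1−p) = 7p + 3(1−p) gives p = 2/7.
Column's expected payoff is 12·2/7 + 1·5/7 = 29/7.

29/7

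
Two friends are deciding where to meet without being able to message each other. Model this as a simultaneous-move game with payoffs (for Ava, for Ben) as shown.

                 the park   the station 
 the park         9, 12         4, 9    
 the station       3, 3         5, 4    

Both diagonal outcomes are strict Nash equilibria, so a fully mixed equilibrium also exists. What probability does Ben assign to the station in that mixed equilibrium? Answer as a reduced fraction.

6/7

Ben's mix q on the park must make Ava indifferent between the park and the station.
Ava's payoff from the park: 9q + 4(1−q). From the station: 3q + 5(1−q).
Set equal: 6q = 1(1−q) → q = 1/7.
Probability on the station is 1 − 1/7 = 6/7.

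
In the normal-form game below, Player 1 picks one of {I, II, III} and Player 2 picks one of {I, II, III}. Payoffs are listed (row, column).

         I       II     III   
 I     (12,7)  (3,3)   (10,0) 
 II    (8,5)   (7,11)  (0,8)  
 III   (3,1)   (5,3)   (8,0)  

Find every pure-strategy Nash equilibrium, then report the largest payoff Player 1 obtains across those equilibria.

12

Both I is a pure NE (Player 1: 12 ≥ 8; Player 2: 7 ≥ 3). Player 1 gets 12.
Both II is a pure NE (Player 1: 7 ≥ 5; Player 2: 11 ≥ 8). Player 1 gets 7.
Every other cell has a profitable deviation for at least one player. Highest of {12, 7} is 12.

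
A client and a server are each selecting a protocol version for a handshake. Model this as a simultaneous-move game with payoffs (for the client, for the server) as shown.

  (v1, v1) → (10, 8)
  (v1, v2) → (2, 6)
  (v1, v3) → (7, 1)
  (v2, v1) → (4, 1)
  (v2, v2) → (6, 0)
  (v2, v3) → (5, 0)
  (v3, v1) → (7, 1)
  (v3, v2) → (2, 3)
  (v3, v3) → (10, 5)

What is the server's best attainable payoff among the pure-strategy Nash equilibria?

8

Both v1 is a pure NE (the client: 10 ≥ 7; the server: 8 ≥ 6). The server gets 8.
Both v3 is a pure NE (the client: 10 ≥ 7; the server: 5 ≥ 3). The server gets 5.
Every other cell has a profitable deviation for at least one player. Highest of {8, 5} is 8.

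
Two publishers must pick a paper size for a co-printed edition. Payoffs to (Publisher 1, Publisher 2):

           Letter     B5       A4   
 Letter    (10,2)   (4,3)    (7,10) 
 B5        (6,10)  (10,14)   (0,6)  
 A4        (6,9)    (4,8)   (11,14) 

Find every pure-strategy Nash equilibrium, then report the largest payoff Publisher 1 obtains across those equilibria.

Both B5 is a pure NE (Publisher 1: 10 ≥ 4; Publisher 2: 14 ≥ 10). Publisher 1 gets 10.
Both A4 is a pure NE (Publisher 1: 11 ≥ 7; Publisher 2: 14 ≥ 9). Publisher 1 gets 11.
Every other cell has a profitable deviation for at least one player. Highest of {10, 11} is 11.

11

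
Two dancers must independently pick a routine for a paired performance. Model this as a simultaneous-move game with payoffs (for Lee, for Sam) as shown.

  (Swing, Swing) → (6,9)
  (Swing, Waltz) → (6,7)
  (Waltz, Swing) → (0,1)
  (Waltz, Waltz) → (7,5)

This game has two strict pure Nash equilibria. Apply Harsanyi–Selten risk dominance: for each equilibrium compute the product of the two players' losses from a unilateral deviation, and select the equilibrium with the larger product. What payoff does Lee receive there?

At both Swing: Lee loses 6 − 0 = 6 by deviating; Sam loses 9 − 7 = 2. Product = 6·2 = 12.
At both Waltz: Lee loses 7 − 6 = 1 by deviating; Sam loses 5 − 1 = 4. Product = 1·4 = 4.
12 > 4, so both Swing is risk-dominant. Lee's payoff there is 6.

6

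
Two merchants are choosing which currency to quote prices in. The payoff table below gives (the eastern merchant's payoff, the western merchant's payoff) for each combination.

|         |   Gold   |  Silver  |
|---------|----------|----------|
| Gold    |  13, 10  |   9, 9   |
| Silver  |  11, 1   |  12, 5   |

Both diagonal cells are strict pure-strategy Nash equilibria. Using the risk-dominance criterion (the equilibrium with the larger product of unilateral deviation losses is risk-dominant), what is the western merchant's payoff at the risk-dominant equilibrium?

At both Gold: the eastern merchant loses 13 − 11 = 2 by deviating; the western merchant loses 10 − 9 = 1. Product = 2·1 = 2.
At both Silver: the eastern merchant loses 12 − 9 = 3 by deviating; the western merchant loses 5 − 1 = 4. Product = 3·4 = 12.
12 > 2, so both Silver is risk-dominant. The western merchant's payoff there is 5.

5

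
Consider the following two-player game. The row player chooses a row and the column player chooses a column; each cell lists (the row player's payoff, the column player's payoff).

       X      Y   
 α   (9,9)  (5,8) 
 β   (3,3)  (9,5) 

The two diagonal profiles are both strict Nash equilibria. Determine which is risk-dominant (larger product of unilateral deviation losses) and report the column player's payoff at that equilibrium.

At (α, X): the row player loses 9 − 3 = 6 by deviating; the column player loses 9 − 8 = 1. Product = 6·1 = 6.
At (β, Y): the row player loses 9 − 5 = 4 by deviating; the column player loses 5 − 3 = 2. Product = 4·2 = 8.
8 > 6, so (β, Y) is risk-dominant. The column player's payoff there is 5.

5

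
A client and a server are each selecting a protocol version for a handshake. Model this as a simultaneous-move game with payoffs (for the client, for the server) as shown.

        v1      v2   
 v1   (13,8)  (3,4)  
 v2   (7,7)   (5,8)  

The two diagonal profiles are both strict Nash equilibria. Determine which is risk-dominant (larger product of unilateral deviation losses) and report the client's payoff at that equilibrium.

At both v1: the client loses 13 − 7 = 6 by deviating; the server loses 8 − 4 = 4. Product = 6·4 = 24.
At both v2: the client loses 5 − 3 = 2 by deviating; the server loses 8 − 7 = 1. Product = 2·1 = 2.
24 > 2, so both v1 is risk-dominant. The client's payoff there is 13.

13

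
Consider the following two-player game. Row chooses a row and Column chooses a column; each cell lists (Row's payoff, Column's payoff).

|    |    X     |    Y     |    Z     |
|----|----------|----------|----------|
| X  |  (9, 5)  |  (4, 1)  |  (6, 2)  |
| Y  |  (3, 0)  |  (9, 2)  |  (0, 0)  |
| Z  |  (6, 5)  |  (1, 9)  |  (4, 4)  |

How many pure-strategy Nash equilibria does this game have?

2

Both X: Row gets 9 (best alternative 6); Column gets 5 (best alternative 2). Neither deviates — NE.
Both Y: Row gets 9 (best alternative 4); Column gets 2 (best alternative 0). Neither deviates — NE.
Both Z is not a NE: Row would switch to X (6 > 4).
No other cell survives both best-response checks, so there are 2 pure NE.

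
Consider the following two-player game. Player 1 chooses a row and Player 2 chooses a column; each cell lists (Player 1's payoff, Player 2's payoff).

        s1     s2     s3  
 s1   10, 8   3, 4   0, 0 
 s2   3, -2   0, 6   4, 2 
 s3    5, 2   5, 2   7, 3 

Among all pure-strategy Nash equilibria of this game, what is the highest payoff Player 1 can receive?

10

Both s1 is a pure NE (Player 1: 10 ≥ 5; Player 2: 8 ≥ 4). Player 1 gets 10.
Both s3 is a pure NE (Player 1: 7 ≥ 4; Player 2: 3 ≥ 2). Player 1 gets 7.
Every other cell has a profitable deviation for at least one player. Highest of {10, 7} is 10.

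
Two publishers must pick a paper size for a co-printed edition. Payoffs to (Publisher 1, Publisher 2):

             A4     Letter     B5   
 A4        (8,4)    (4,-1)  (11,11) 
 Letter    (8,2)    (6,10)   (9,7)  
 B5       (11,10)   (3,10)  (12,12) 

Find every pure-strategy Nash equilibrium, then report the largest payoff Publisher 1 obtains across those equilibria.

Both Letter is a pure NE (Publisher 1: 6 ≥ 4; Publisher 2: 10 ≥ 7). Publisher 1 gets 6.
Both B5 is a pure NE (Publisher 1: 12 ≥ 11; Publisher 2: 12 ≥ 10). Publisher 1 gets 12.
Every other cell has a profitable deviation for at least one player. Highest of {6, 12} is 12.

12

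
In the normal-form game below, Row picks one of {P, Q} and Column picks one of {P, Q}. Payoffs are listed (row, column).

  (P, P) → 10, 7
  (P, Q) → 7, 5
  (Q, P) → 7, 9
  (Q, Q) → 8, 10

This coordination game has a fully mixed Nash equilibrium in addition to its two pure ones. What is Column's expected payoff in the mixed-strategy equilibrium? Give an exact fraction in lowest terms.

Row mixes with probability p on P, chosen so Column is indifferent: 7p + 9(1−p) = 5p + 10(1−p) gives p = 1/3.
Column's expected payoff is 7·1/3 + 9·2/3 = 25/3.

25/3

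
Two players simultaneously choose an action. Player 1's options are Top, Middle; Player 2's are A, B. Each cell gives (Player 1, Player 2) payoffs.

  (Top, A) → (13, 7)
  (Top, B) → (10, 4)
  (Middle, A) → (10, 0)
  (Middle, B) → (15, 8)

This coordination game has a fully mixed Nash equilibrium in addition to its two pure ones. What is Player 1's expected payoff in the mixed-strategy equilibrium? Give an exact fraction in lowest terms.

95/8

Player 2 mixes with probability q on A, chosen so Player 1 is indifferent: 13q + 10(1−q) = 10q + 15(1−q) gives q = 5/8.
Player 1's expected payoff (from either row, since indifferent) is 13·5/8 + 10·3/8 = 95/8.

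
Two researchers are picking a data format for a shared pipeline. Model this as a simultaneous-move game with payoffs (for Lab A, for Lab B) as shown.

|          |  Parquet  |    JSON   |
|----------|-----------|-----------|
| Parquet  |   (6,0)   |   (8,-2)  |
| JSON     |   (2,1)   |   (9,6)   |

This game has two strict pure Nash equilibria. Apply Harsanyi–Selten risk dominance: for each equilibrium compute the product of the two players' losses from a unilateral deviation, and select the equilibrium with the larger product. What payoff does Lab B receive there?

At both Parquet: Lab A loses 6 − 2 = 4 by deviating; Lab B loses 0 − (-2) = 2. Product = 4·2 = 8.
At both JSON: Lab A loses 9 − 8 = 1 by deviating; Lab B loses 6 − 1 = 5. Product = 1·5 = 5.
8 > 5, so both Parquet is risk-dominant. Lab B's payoff there is 0.

0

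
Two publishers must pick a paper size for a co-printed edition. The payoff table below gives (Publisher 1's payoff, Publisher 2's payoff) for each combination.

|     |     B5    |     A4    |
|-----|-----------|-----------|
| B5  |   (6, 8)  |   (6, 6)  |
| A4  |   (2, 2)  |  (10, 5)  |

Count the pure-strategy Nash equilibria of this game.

2

Both B5: Publisher 1 gets 6 (best alternative 2); Publisher 2 gets 8 (best alternative 6). Neither deviates — NE.
Both A4: Publisher 1 gets 10 (best alternative 6); Publisher 2 gets 5 (best alternative 2). Neither deviates — NE.
(A4, B5) is not a NE: Publisher 1 would switch to B5 (6 > 2).
No other cell survives both best-response checks, so there are 2 pure NE.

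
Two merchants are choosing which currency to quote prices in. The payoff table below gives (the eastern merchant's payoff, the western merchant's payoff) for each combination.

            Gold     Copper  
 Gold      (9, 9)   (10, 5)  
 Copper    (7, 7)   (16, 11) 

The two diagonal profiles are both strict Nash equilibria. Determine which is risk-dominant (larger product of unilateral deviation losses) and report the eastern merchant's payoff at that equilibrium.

At both Gold: the eastern merchant loses 9 − 7 = 2 by deviating; the western merchant loses 9 − 5 = 4. Product = 2·4 = 8.
At both Copper: the eastern merchant loses 16 − 10 = 6 by deviating; the western merchant loses 11 − 7 = 4. Product = 6·4 = 24.
24 > 8, so both Copper is risk-dominant. The eastern merchant's payoff there is 16.

16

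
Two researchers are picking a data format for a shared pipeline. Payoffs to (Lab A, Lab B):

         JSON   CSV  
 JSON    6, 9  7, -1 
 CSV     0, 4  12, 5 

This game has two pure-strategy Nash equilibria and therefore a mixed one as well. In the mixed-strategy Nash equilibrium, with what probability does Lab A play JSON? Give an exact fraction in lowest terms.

Lab A's mix p on JSON must make Lab B indifferent between JSON and CSV.
Lab B's payoff from JSON: 9p + 4(1−p). From CSV: (-1)p + 5(1−p).
Set equal: 10p = 1(1−p) → p = 1/11.

1/11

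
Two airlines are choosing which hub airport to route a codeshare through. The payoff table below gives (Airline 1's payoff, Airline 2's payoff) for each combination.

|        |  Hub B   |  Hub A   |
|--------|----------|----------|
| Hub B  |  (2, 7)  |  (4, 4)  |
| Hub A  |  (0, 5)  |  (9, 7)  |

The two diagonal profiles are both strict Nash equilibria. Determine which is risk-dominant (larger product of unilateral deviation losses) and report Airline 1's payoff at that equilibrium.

At both Hub B: Airline 1 loses 2 − 0 = 2 by deviating; Airline 2 loses 7 − 4 = 3. Product = 2·3 = 6.
At both Hub A: Airline 1 loses 9 − 4 = 5 by deviating; Airline 2 loses 7 − 5 = 2. Product = 5·2 = 10.
10 > 6, so both Hub A is risk-dominant. Airline 1's payoff there is 9.

9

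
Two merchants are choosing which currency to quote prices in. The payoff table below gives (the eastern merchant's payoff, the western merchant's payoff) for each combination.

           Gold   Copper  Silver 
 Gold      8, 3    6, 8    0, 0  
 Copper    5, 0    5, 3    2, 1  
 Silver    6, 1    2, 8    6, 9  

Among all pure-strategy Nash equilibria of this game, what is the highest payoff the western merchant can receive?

(Gold, Copper) is a pure NE (the eastern merchant: 6 ≥ 5; the western merchant: 8 ≥ 3). The western merchant gets 8.
Both Silver is a pure NE (the eastern merchant: 6 ≥ 2; the western merchant: 9 ≥ 8). The western merchant gets 9.
Every other cell has a profitable deviation for at least one player. Highest of {8, 9} is 9.

9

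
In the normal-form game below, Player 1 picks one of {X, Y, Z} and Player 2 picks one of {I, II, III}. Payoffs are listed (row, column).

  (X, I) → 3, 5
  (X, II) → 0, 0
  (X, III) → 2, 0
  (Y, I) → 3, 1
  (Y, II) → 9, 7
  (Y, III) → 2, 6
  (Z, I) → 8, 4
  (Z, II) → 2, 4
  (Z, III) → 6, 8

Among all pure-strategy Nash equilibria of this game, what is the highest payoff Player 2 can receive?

8

(Y, II) is a pure NE (Player 1: 9 ≥ 2; Player 2: 7 ≥ 6). Player 2 gets 7.
(Z, III) is a pure NE (Player 1: 6 ≥ 2; Player 2: 8 ≥ 4). Player 2 gets 8.
Every other cell has a profitable deviation for at least one player. Highest of {7, 8} is 8.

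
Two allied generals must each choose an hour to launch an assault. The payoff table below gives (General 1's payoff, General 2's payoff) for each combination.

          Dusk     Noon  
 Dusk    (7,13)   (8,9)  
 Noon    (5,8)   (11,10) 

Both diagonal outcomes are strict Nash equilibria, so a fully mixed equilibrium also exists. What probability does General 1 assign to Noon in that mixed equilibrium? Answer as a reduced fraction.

General 1's mix p on Dusk must make General 2 indifferent between Dusk and Noon.
General 2's payoff from Dusk: 13p + 8(1−p). From Noon: 9p + 10(1−p).
Set equal: 4p = 2(1−p) → p = 2/6 = 1/3.
Probability on Noon is 1 − 1/3 = 2/3.

2/3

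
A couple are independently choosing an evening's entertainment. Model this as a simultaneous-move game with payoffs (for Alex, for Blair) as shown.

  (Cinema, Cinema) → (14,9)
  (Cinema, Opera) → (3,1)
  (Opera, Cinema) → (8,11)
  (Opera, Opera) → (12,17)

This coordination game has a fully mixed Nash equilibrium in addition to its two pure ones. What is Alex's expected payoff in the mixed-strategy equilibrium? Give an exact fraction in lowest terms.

Blair mixes with probability q on Cinema, chosen so Alex is indifferent: 14q + 3(1−q) = 8q + 12(1−q) gives q = 3/5.
Alex's expected payoff (from either row, since indifferent) is 14·3/5 + 3·2/5 = 48/5.

48/5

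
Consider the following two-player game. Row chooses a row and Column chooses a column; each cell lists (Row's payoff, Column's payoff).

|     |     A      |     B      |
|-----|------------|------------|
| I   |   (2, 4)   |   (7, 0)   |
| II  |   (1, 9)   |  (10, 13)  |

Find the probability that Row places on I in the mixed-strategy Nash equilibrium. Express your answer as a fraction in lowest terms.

1/2

Row's mix p on I must make Column indifferent between A and B.
Column's payoff from A: 4p + 9(1−p). From B: 0p + 13(1−p).
Set equal: 4p = 4(1−p) → p = 4/8 = 1/2.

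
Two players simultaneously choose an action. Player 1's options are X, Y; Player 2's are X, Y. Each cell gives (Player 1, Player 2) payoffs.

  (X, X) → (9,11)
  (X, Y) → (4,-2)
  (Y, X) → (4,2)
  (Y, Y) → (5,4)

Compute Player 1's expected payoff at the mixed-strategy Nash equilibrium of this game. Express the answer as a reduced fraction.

29/6

Player 2 mixes with probability q on X, chosen so Player 1 is indifferent: 9q + 4(1−q) = 4q + 5(1−q) gives q = 1/6.
Player 1's expected payoff (from either row, since indifferent) is 9·1/6 + 4·5/6 = 29/6.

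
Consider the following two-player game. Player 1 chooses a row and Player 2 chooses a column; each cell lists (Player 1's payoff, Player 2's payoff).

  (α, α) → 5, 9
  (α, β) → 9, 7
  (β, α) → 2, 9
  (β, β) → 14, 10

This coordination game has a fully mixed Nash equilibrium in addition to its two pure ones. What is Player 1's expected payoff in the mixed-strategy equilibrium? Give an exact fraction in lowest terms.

13/2

Player 2 mixes with probability q on α, chosen so Player 1 is indifferent: 5q + 9(1−q) = 2q + 14(1−q) gives q = 5/8.
Player 1's expected payoff (from either row, since indifferent) is 5·5/8 + 9·3/8 = 13/2.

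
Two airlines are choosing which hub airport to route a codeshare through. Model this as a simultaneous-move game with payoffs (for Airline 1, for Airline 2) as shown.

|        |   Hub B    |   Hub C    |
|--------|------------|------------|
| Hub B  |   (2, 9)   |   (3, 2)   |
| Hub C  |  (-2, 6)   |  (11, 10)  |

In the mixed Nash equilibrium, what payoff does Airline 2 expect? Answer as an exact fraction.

Airline 1 mixes with probability p on Hub B, chosen so Airline 2 is indifferent: 9p + 6(1−p) = 2p + 10(1−p) gives p = 4/11.
Airline 2's expected payoff is 9·4/11 + 6·7/11 = 78/11.

78/11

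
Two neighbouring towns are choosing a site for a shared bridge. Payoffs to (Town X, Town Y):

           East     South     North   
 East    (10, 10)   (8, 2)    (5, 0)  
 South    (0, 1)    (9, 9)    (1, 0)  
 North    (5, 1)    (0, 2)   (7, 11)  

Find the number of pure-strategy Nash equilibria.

Both East: Town X gets 10 (best alternative 5); Town Y gets 10 (best alternative 2). Neither deviates — NE.
Both South: Town X gets 9 (best alternative 8); Town Y gets 9 (best alternative 1). Neither deviates — NE.
Both North: Town X gets 7 (best alternative 5); Town Y gets 11 (best alternative 2). Neither deviates — NE.
(South, East) is not a NE: Town X would switch to East (10 > 0).
No other cell survives both best-response checks, so there are 3 pure NE.

3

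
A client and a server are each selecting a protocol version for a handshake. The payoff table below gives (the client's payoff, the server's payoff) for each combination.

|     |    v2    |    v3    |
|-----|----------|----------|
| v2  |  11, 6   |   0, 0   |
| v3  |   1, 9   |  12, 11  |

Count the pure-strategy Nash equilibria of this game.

Both v2: the client gets 11 (best alternative 1); the server gets 6 (best alternative 0). Neither deviates — NE.
Both v3: the client gets 12 (best alternative 0); the server gets 11 (best alternative 9). Neither deviates — NE.
(v2, v3) is not a NE: the client would switch to v3 (12 > 0).
No other cell survives both best-response checks, so there are 2 pure NE.

2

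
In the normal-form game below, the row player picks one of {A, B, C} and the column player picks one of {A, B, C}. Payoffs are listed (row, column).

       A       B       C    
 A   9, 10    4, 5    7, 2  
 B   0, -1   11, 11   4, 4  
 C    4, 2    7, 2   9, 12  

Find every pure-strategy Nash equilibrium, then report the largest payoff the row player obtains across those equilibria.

Both A is a pure NE (the row player: 9 ≥ 4; the column player: 10 ≥ 5). The row player gets 9.
Both B is a pure NE (the row player: 11 ≥ 7; the column player: 11 ≥ 4). The row player gets 11.
Both C is a pure NE (the row player: 9 ≥ 7; the column player: 12 ≥ 2). The row player gets 9.
Every other cell has a profitable deviation for at least one player. Highest of {9, 11, 9} is 11.

11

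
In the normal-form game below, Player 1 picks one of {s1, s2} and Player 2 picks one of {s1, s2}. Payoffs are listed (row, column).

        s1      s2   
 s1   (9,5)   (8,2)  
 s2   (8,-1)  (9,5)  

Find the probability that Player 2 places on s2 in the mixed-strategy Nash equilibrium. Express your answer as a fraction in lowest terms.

1/2

Player 2's mix q on s1 must make Player 1 indifferent between s1 and s2.
Player 1's payoff from s1: 9q + 8(1−q). From s2: 8q + 9(1−q).
Set equal: 1q = 1(1−q) → q = 1/2.
Probability on s2 is 1 − 1/2 = 1/2.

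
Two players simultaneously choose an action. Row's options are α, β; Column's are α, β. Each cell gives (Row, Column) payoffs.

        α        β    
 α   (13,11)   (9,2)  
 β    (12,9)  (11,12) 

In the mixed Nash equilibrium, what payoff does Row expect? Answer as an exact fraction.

35/3

Column mixes with probability q on α, chosen so Row is indifferent: 13q + 9(1−q) = 12q + 11(1−q) gives q = 2/3.
Row's expected payoff (from either row, since indifferent) is 13·2/3 + 9·1/3 = 35/3.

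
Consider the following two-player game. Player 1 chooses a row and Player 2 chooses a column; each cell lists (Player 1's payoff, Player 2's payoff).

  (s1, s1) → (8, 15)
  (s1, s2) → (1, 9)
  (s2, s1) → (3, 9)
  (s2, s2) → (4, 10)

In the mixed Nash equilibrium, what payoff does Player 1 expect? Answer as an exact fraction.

Player 2 mixes with probability q on s1, chosen so Player 1 is indifferent: 8q + 1(1−q) = 3q + 4(1−q) gives q = 3/8.
Player 1's expected payoff (from either row, since indifferent) is 8·3/8 + 1·5/8 = 29/8.

29/8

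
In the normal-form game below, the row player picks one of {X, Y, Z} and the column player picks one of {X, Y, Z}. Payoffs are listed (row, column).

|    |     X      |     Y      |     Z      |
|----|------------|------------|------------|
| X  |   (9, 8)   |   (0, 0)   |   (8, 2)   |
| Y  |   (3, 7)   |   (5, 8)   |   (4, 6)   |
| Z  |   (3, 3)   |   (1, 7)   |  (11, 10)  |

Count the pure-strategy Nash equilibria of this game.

3

Both X: the row player gets 9 (best alternative 3); the column player gets 8 (best alternative 2). Neither deviates — NE.
Both Y: the row player gets 5 (best alternative 1); the column player gets 8 (best alternative 7). Neither deviates — NE.
Both Z: the row player gets 11 (best alternative 8); the column player gets 10 (best alternative 7). Neither deviates — NE.
(X, Y) is not a NE: the row player would switch to Y (5 > 0).
No other cell survives both best-response checks, so there are 3 pure NE.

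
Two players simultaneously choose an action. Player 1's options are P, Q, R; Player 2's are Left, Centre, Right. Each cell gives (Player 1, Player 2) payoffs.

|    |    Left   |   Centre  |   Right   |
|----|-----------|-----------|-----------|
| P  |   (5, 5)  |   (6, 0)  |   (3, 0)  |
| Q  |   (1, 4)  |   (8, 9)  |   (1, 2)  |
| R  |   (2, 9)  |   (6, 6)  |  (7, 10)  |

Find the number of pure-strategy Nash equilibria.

3

(P, Left): Player 1 gets 5 (best alternative 2); Player 2 gets 5 (best alternative 0). Neither deviates — NE.
(Q, Centre): Player 1 gets 8 (best alternative 6); Player 2 gets 9 (best alternative 4). Neither deviates — NE.
(R, Right): Player 1 gets 7 (best alternative 3); Player 2 gets 10 (best alternative 9). Neither deviates — NE.
(P, Centre) is not a NE: Player 1 would switch to Q (8 > 6).
No other cell survives both best-response checks, so there are 3 pure NE.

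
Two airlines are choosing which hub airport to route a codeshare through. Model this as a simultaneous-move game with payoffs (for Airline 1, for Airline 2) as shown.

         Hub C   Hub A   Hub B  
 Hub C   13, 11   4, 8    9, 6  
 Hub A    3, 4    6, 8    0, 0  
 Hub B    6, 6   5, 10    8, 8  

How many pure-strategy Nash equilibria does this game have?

Both Hub C: Airline 1 gets 13 (best alternative 6); Airline 2 gets 11 (best alternative 8). Neither deviates — NE.
Both Hub A: Airline 1 gets 6 (best alternative 5); Airline 2 gets 8 (best alternative 4). Neither deviates — NE.
Both Hub B is not a NE: Airline 1 would switch to Hub C (9 > 8).
No other cell survives both best-response checks, so there are 2 pure NE.

2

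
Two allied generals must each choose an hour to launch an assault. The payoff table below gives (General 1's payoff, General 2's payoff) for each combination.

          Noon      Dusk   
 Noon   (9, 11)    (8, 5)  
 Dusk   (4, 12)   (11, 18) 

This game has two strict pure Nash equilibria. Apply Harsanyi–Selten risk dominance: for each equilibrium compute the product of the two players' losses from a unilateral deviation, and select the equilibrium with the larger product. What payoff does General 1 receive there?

At both Noon: General 1 loses 9 − 4 = 5 by deviating; General 2 loses 11 − 5 = 6. Product = 5·6 = 30.
At both Dusk: General 1 loses 11 − 8 = 3 by deviating; General 2 loses 18 − 12 = 6. Product = 3·6 = 18.
30 > 18, so both Noon is risk-dominant. General 1's payoff there is 9.

9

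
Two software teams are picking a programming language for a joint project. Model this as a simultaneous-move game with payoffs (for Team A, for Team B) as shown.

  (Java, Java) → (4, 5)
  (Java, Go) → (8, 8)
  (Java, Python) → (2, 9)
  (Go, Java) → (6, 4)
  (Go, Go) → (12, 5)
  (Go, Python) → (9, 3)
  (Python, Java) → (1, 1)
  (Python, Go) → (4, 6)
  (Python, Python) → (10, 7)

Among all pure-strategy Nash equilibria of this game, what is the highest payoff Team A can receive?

Both Go is a pure NE (Team A: 12 ≥ 8; Team B: 5 ≥ 4). Team A gets 12.
Both Python is a pure NE (Team A: 10 ≥ 9; Team B: 7 ≥ 6). Team A gets 10.
Every other cell has a profitable deviation for at least one player. Highest of {12, 10} is 12.

12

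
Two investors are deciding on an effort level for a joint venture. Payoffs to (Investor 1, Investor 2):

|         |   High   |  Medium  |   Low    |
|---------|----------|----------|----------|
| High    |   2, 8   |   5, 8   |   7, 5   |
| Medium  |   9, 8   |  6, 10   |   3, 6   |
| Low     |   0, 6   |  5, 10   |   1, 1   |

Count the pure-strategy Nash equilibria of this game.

Both Medium: Investor 1 gets 6 (best alternative 5); Investor 2 gets 10 (best alternative 8). Neither deviates — NE.
Both Low is not a NE: Investor 1 would switch to High (7 > 1).
No other cell survives both best-response checks, so there is 1 pure NE.

1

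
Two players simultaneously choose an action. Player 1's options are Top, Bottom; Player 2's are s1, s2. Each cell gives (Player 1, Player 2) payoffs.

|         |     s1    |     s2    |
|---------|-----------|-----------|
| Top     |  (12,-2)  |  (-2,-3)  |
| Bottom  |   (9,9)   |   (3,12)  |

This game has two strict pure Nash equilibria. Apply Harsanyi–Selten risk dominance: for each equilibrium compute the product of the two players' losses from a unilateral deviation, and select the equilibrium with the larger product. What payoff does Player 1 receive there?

At (Top, s1): Player 1 loses 12 − 9 = 3 by deviating; Player 2 loses -2 − (-3) = 1. Product = 3·1 = 3.
At (Bottom, s2): Player 1 loses 3 − (-2) = 5 by deviating; Player 2 loses 12 − 9 = 3. Product = 5·3 = 15.
15 > 3, so (Bottom, s2) is risk-dominant. Player 1's payoff there is 3.

3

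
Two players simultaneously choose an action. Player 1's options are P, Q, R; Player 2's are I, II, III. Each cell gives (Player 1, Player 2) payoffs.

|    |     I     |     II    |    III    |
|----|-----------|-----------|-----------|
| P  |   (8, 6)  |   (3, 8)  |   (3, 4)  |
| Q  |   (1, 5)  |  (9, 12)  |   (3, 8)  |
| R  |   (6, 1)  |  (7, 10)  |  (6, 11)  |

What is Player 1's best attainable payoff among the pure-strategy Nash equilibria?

(Q, II) is a pure NE (Player 1: 9 ≥ 7; Player 2: 12 ≥ 8). Player 1 gets 9.
(R, III) is a pure NE (Player 1: 6 ≥ 3; Player 2: 11 ≥ 10). Player 1 gets 6.
Every other cell has a profitable deviation for at least one player. Highest of {9, 6} is 9.

9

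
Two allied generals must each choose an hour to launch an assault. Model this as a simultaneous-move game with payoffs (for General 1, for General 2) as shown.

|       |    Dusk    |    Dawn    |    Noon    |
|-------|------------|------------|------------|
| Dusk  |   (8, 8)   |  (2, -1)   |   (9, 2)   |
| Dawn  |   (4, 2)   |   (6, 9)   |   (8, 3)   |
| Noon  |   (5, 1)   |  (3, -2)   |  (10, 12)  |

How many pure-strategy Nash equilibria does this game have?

3

Both Dusk: General 1 gets 8 (best alternative 5); General 2 gets 8 (best alternative 2). Neither deviates — NE.
Both Dawn: General 1 gets 6 (best alternative 3); General 2 gets 9 (best alternative 3). Neither deviates — NE.
Both Noon: General 1 gets 10 (best alternative 9); General 2 gets 12 (best alternative 1). Neither deviates — NE.
(Dawn, Noon) is not a NE: General 1 would switch to Noon (10 > 8).
No other cell survives both best-response checks, so there are 3 pure NE.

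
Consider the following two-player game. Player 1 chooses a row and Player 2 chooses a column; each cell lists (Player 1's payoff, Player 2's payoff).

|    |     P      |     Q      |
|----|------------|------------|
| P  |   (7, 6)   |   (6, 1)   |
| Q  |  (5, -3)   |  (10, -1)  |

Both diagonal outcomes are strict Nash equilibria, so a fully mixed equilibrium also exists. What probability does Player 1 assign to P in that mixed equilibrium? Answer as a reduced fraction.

Player 1's mix p on P must make Player 2 indifferent between P and Q.
Player 2's payoff from P: 6p + (-3)(1−p). From Q: 1p + (-1)(1−p).
Set equal: 5p = 2(1−p) → p = 2/7.

2/7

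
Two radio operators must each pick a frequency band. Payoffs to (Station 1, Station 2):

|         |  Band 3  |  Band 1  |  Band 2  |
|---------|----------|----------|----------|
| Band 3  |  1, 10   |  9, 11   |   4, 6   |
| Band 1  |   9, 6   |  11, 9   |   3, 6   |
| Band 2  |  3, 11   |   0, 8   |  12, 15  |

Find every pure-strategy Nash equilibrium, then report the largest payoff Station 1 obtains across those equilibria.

Both Band 1 is a pure NE (Station 1: 11 ≥ 9; Station 2: 9 ≥ 6). Station 1 gets 11.
Both Band 2 is a pure NE (Station 1: 12 ≥ 4; Station 2: 15 ≥ 11). Station 1 gets 12.
Every other cell has a profitable deviation for at least one player. Highest of {11, 12} is 12.

12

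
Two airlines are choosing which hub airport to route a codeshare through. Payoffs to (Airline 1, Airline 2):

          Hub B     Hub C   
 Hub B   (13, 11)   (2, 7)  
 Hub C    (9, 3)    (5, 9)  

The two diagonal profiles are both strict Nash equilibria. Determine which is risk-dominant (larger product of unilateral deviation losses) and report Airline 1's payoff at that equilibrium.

At both Hub B: Airline 1 loses 13 − 9 = 4 by deviating; Airline 2 loses 11 − 7 = 4. Product = 4·4 = 16.
At both Hub C: Airline 1 loses 5 − 2 = 3 by deviating; Airline 2 loses 9 − 3 = 6. Product = 3·6 = 18.
18 > 16, so both Hub C is risk-dominant. Airline 1's payoff there is 5.

5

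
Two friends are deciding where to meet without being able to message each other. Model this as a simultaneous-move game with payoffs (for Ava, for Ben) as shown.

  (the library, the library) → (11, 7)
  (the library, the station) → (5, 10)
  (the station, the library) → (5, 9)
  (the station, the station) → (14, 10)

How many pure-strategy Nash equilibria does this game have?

1

Both the station: Ava gets 14 (best alternative 5); Ben gets 10 (best alternative 9). Neither deviates — NE.
Both the library is not a NE: Ben would switch to the station (10 > 7).
No other cell survives both best-response checks, so there is 1 pure NE.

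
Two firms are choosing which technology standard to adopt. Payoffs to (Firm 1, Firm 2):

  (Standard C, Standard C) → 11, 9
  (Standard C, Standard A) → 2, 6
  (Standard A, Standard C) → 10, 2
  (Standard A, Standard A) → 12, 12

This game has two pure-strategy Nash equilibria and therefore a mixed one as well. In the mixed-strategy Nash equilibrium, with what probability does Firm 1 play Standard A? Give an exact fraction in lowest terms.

Firm 1's mix p on Standard C must make Firm 2 indifferent between Standard C and Standard A.
Firm 2's payoff from Standard C: 9p + 2(1−p). From Standard A: 6p + 12(1−p).
Set equal: 3p = 10(1−p) → p = 10/13.
Probability on Standard A is 1 − 10/13 = 3/13.

3/13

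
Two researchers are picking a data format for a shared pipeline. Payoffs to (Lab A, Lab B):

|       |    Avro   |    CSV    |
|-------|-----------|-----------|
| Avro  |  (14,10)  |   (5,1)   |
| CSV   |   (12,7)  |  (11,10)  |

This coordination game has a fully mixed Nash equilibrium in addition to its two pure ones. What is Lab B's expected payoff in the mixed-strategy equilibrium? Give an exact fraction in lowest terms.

31/4

Lab A mixes with probability p on Avro, chosen so Lab B is indifferent: 10p + 7(1−p) = 1p + 10(1−p) gives p = 1/4.
Lab B's expected payoff is 10·1/4 + 7·3/4 = 31/4.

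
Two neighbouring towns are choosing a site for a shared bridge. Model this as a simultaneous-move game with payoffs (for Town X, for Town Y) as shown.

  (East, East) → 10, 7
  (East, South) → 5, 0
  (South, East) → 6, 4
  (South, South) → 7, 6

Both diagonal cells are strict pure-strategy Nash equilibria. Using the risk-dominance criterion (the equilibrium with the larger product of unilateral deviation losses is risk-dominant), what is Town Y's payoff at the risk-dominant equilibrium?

7

At both East: Town X loses 10 − 6 = 4 by deviating; Town Y loses 7 − 0 = 7. Product = 4·7 = 28.
At both South: Town X loses 7 − 5 = 2 by deviating; Town Y loses 6 − 4 = 2. Product = 2·2 = 4.
28 > 4, so both East is risk-dominant. Town Y's payoff there is 7.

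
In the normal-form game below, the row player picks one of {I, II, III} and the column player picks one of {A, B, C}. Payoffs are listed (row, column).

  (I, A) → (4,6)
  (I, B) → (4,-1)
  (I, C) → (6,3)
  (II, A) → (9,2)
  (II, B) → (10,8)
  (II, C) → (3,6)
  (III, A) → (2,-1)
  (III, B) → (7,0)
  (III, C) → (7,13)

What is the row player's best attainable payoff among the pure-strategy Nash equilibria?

(II, B) is a pure NE (the row player: 10 ≥ 7; the column player: 8 ≥ 6). The row player gets 10.
(III, C) is a pure NE (the row player: 7 ≥ 6; the column player: 13 ≥ 0). The row player gets 7.
Every other cell has a profitable deviation for at least one player. Highest of {10, 7} is 10.

10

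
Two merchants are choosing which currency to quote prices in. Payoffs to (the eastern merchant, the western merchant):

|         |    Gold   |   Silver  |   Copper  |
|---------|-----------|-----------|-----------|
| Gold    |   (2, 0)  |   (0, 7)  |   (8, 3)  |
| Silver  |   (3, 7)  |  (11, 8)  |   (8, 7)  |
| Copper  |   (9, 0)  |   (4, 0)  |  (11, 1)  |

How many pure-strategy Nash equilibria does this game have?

2

Both Silver: the eastern merchant gets 11 (best alternative 4); the western merchant gets 8 (best alternative 7). Neither deviates — NE.
Both Copper: the eastern merchant gets 11 (best alternative 8); the western merchant gets 1 (best alternative 0). Neither deviates — NE.
Both Gold is not a NE: the eastern merchant would switch to Copper (9 > 2).
No other cell survives both best-response checks, so there are 2 pure NE.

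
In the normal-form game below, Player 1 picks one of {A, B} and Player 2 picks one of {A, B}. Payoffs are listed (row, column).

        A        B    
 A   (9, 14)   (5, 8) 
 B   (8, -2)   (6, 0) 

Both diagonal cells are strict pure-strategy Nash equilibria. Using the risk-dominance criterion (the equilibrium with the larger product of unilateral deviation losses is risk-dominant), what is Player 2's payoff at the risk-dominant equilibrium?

At both A: Player 1 loses 9 − 8 = 1 by deviating; Player 2 loses 14 − 8 = 6. Product = 1·6 = 6.
At both B: Player 1 loses 6 − 5 = 1 by deviating; Player 2 loses 0 − (-2) = 2. Product = 1·2 = 2.
6 > 2, so both A is risk-dominant. Player 2's payoff there is 14.

14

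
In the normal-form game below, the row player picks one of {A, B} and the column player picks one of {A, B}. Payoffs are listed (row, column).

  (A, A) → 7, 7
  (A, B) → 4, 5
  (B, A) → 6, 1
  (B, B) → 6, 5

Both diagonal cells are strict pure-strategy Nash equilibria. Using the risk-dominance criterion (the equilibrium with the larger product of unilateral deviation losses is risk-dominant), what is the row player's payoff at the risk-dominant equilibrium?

At both A: the row player loses 7 − 6 = 1 by deviating; the column player loses 7 − 5 = 2. Product = 1·2 = 2.
At both B: the row player loses 6 − 4 = 2 by deviating; the column player loses 5 − 1 = 4. Product = 2·4 = 8.
8 > 2, so both B is risk-dominant. The row player's payoff there is 6.

6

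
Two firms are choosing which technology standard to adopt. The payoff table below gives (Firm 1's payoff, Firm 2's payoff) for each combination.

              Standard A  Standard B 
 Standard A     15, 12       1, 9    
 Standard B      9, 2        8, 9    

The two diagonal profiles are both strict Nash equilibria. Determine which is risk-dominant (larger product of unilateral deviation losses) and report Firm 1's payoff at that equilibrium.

8

At both Standard A: Firm 1 loses 15 − 9 = 6 by deviating; Firm 2 loses 12 − 9 = 3. Product = 6·3 = 18.
At both Standard B: Firm 1 loses 8 − 1 = 7 by deviating; Firm 2 loses 9 − 2 = 7. Product = 7·7 = 49.
49 > 18, so both Standard B is risk-dominant. Firm 1's payoff there is 8.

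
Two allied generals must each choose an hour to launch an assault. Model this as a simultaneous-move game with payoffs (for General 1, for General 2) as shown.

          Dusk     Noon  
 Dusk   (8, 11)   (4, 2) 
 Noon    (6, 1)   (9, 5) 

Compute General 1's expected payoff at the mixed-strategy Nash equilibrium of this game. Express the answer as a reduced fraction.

48/7

General 2 mixes with probability q on Dusk, chosen so General 1 is indifferent: 8q + 4(1−q) = 6q + 9(1−q) gives q = 5/7.
General 1's expected payoff (from either row, since indifferent) is 8·5/7 + 4·2/7 = 48/7.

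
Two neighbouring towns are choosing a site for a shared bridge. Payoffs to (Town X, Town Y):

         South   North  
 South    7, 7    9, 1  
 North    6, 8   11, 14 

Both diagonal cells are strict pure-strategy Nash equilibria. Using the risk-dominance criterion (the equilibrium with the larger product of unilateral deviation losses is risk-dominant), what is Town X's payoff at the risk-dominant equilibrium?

11

At both South: Town X loses 7 − 6 = 1 by deviating; Town Y loses 7 − 1 = 6. Product = 1·6 = 6.
At both North: Town X loses 11 − 9 = 2 by deviating; Town Y loses 14 − 8 = 6. Product = 2·6 = 12.
12 > 6, so both North is risk-dominant. Town X's payoff there is 11.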